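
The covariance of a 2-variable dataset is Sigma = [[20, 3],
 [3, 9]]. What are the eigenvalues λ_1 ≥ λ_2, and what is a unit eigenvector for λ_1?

Step 1 — characteristic polynomial of 2×2 Sigma:
  det(Sigma - λI) = λ² - trace · λ + det = 0.
  trace = 20 + 9 = 29, det = 20·9 - (3)² = 171.
Step 2 — discriminant:
  Δ = trace² - 4·det = 841 - 684 = 157.
Step 3 — eigenvalues:
  λ = (trace ± √Δ)/2 = (29 ± 12.53)/2,
  λ_1 = 20.765,  λ_2 = 8.235.

Step 4 — unit eigenvector for λ_1: solve (Sigma - λ_1 I)v = 0. First row:
  (20 - 20.765)·v_x + (3)·v_y = 0, i.e. (-0.765)·v_x + (3)·v_y = 0,
  so v ∝ (b, λ_1 - a) = (3, 0.765) = u.
  ||u|| = √((3)² + (0.765)²) = √(9.5852) ≈ 3.096,
  v_1 = u/||u|| ≈ (0.969, 0.2471) (||v_1|| = 1).

λ_1 = 20.765,  λ_2 = 8.235;  v_1 ≈ (0.969, 0.2471)


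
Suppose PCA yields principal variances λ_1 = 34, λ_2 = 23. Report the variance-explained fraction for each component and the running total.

Step 1 — total variance = trace(Sigma) = Σ λ_i = 34 + 23 = 57.

Step 2 — fraction explained by component i = λ_i / Σ λ:
  PC1: 34/57 = 0.5965
  PC2: 23/57 = 0.4035

Step 3 — cumulative fraction after k components = (λ_1 + ... + λ_k) / Σ λ:
  k = 1: 34/57 = 0.5965
  k = 2: (34 + 23)/57 = 57/57 = 1

Summary (fraction, with percent):

explained: PC1 0.5965 (59.65%), PC2 0.4035 (40.35%);  cumulative: 0.5965, 1


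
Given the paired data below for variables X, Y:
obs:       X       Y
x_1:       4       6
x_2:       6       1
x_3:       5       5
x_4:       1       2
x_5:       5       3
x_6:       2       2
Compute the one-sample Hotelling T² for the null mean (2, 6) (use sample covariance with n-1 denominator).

Step 1 — sample mean vector:
  mean(X) = (4 + 6 + 5 + 1 + 5 + 2) / 6 = 23/6 = 3.8333
  mean(Y) = (6 + 1 + 5 + 2 + 3 + 2) / 6 = 19/6 = 3.1667
  x̄ = (3.8333, 3.1667),  deviation x̄ - mu_0 = (3.8333, 3.1667) - (2, 6) = (1.8333, -2.8333).

Step 2 — sample covariance matrix, S[i,j] = (1/(n-1)) · Σ_k (x_{k,i} - mean_i) · (x_{k,j} - mean_j), divisor n-1 = 5:
  S[X,X] = ((0.1667)·(0.1667) + (2.1667)·(2.1667) + (1.1667)·(1.1667) + (-2.8333)·(-2.8333) + (1.1667)·(1.1667) + (-1.8333)·(-1.8333)) / 5 = 18.8333/5 = 3.7667
  S[X,Y] = ((0.1667)·(2.8333) + (2.1667)·(-2.1667) + (1.1667)·(1.8333) + (-2.8333)·(-1.1667) + (1.1667)·(-0.1667) + (-1.8333)·(-1.1667)) / 5 = 3.1667/5 = 0.6333
  S[Y,Y] = ((2.8333)·(2.8333) + (-2.1667)·(-2.1667) + (1.8333)·(1.8333) + (-1.1667)·(-1.1667) + (-0.1667)·(-0.1667) + (-1.1667)·(-1.1667)) / 5 = 18.8333/5 = 3.7667
  S = [[3.7667, 0.6333],
 [0.6333, 3.7667]].

Step 3 — invert S. det(S) = 3.7667·3.7667 - (0.6333)² = 13.7867.
  S^{-1} = (1/det) · [[d, -b], [-b, a]] = [[0.2732, -0.0459],
 [-0.0459, 0.2732]].

Step 4 — quadratic form (x̄ - mu_0)^T · S^{-1} · (x̄ - mu_0):
  S^{-1} · (x̄ - mu_0) = (0.631, -0.8583),
  (x̄ - mu_0)^T · [...] = (1.8333)·(0.631) + (-2.8333)·(-0.8583) = 3.5888.

Step 5 — scale by n: T² = 6 · 3.5888 = 21.5329.

T² ≈ 21.5329


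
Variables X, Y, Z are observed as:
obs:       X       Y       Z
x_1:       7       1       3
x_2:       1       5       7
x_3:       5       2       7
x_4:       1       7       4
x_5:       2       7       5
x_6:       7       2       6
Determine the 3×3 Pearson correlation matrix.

Step 1 — column means:
  mean(X) = (7 + 1 + 5 + 1 + 2 + 7) / 6 = 23/6 = 3.8333
  mean(Y) = (1 + 5 + 2 + 7 + 7 + 2) / 6 = 24/6 = 4
  mean(Z) = (3 + 7 + 7 + 4 + 5 + 6) / 6 = 32/6 = 5.3333

Step 2 — sample variances and covariances s[i,j] = (1/(n-1)) · Σ_k (x_{k,i} - mean_i) · (x_{k,j} - mean_j), with n-1 = 5:
  s[X,X] = ((3.1667)·(3.1667) + (-2.8333)·(-2.8333) + (1.1667)·(1.1667) + (-2.8333)·(-2.8333) + (-1.8333)·(-1.8333) + (3.1667)·(3.1667)) / 5 = 40.8333/5 = 8.1667
  s[X,Y] = ((3.1667)·(-3) + (-2.8333)·(1) + (1.1667)·(-2) + (-2.8333)·(3) + (-1.8333)·(3) + (3.1667)·(-2)) / 5 = -35/5 = -7
  s[X,Z] = ((3.1667)·(-2.3333) + (-2.8333)·(1.6667) + (1.1667)·(1.6667) + (-2.8333)·(-1.3333) + (-1.8333)·(-0.3333) + (3.1667)·(0.6667)) / 5 = -3.6667/5 = -0.7333
  s[Y,Y] = ((-3)·(-3) + (1)·(1) + (-2)·(-2) + (3)·(3) + (3)·(3) + (-2)·(-2)) / 5 = 36/5 = 7.2
  s[Y,Z] = ((-3)·(-2.3333) + (1)·(1.6667) + (-2)·(1.6667) + (3)·(-1.3333) + (3)·(-0.3333) + (-2)·(0.6667)) / 5 = -1/5 = -0.2
  s[Z,Z] = ((-2.3333)·(-2.3333) + (1.6667)·(1.6667) + (1.6667)·(1.6667) + (-1.3333)·(-1.3333) + (-0.3333)·(-0.3333) + (0.6667)·(0.6667)) / 5 = 13.3333/5 = 2.6667
  Sample standard deviations s_i = √(s[i,i]):
  s(X) = √(8.1667) = 2.8577
  s(Y) = √(7.2) = 2.6833
  s(Z) = √(2.6667) = 1.633

Step 3 — r_{ij} = s_{ij} / (s_i · s_j):
  r[X,X] = 1 (diagonal).
  r[X,Y] = -7 / (2.8577 · 2.6833) = -7 / 7.6681 = -0.9129
  r[X,Z] = -0.7333 / (2.8577 · 1.633) = -0.7333 / 4.6667 = -0.1571
  r[Y,Y] = 1 (diagonal).
  r[Y,Z] = -0.2 / (2.6833 · 1.633) = -0.2 / 4.3818 = -0.0456
  r[Z,Z] = 1 (diagonal).

R is symmetric with unit diagonal. Assembling:

R = [[1, -0.9129, -0.1571],
 [-0.9129, 1, -0.0456],
 [-0.1571, -0.0456, 1]]


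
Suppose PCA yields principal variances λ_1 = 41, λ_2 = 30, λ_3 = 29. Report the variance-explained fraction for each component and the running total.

Step 1 — total variance = trace(Sigma) = Σ λ_i = 41 + 30 + 29 = 100.

Step 2 — fraction explained by component i = λ_i / Σ λ:
  PC1: 41/100 = 0.41
  PC2: 30/100 = 0.3
  PC3: 29/100 = 0.29

Step 3 — cumulative fraction after k components = (λ_1 + ... + λ_k) / Σ λ:
  k = 1: 41/100 = 0.41
  k = 2: (41 + 30)/100 = 71/100 = 0.71
  k = 3: (41 + 30 + 29)/100 = 100/100 = 1

Summary (fraction, with percent):

explained: PC1 0.41 (41%), PC2 0.3 (30%), PC3 0.29 (29%);  cumulative: 0.41, 0.71, 1


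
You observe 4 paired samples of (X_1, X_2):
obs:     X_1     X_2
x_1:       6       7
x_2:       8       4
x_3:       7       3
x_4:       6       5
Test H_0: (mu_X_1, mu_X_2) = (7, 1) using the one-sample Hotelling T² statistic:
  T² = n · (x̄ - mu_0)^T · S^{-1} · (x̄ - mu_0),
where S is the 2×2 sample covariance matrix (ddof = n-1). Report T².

Step 1 — sample mean vector:
  mean(X_1) = (6 + 8 + 7 + 6) / 4 = 27/4 = 6.75
  mean(X_2) = (7 + 4 + 3 + 5) / 4 = 19/4 = 4.75
  x̄ = (6.75, 4.75),  deviation x̄ - mu_0 = (6.75, 4.75) - (7, 1) = (-0.25, 3.75).

Step 2 — sample covariance matrix, S[i,j] = (1/(n-1)) · Σ_k (x_{k,i} - mean_i) · (x_{k,j} - mean_j), divisor n-1 = 3:
  S[X_1,X_1] = ((-0.75)·(-0.75) + (1.25)·(1.25) + (0.25)·(0.25) + (-0.75)·(-0.75)) / 3 = 2.75/3 = 0.9167
  S[X_1,X_2] = ((-0.75)·(2.25) + (1.25)·(-0.75) + (0.25)·(-1.75) + (-0.75)·(0.25)) / 3 = -3.25/3 = -1.0833
  S[X_2,X_2] = ((2.25)·(2.25) + (-0.75)·(-0.75) + (-1.75)·(-1.75) + (0.25)·(0.25)) / 3 = 8.75/3 = 2.9167
  S = [[0.9167, -1.0833],
 [-1.0833, 2.9167]].

Step 3 — invert S. det(S) = 0.9167·2.9167 - (-1.0833)² = 1.5.
  S^{-1} = (1/det) · [[d, -b], [-b, a]] = [[1.9444, 0.7222],
 [0.7222, 0.6111]].

Step 4 — quadratic form (x̄ - mu_0)^T · S^{-1} · (x̄ - mu_0):
  S^{-1} · (x̄ - mu_0) = (2.2222, 2.1111),
  (x̄ - mu_0)^T · [...] = (-0.25)·(2.2222) + (3.75)·(2.1111) = 7.3611.

Step 5 — scale by n: T² = 4 · 7.3611 = 29.4444.

T² ≈ 29.4444


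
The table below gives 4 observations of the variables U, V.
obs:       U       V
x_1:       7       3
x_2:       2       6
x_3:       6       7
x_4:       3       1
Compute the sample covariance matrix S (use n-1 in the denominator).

Step 1 — column means:
  mean(U) = (7 + 2 + 6 + 3) / 4 = 18/4 = 4.5
  mean(V) = (3 + 6 + 7 + 1) / 4 = 17/4 = 4.25

Step 2 — sample covariance S[i,j] = (1/(n-1)) · Σ_k (x_{k,i} - mean_i) · (x_{k,j} - mean_j), with n-1 = 3.
  S[U,U] = ((2.5)·(2.5) + (-2.5)·(-2.5) + (1.5)·(1.5) + (-1.5)·(-1.5)) / 3 = 17/3 = 5.6667
  S[U,V] = ((2.5)·(-1.25) + (-2.5)·(1.75) + (1.5)·(2.75) + (-1.5)·(-3.25)) / 3 = 1.5/3 = 0.5
  S[V,V] = ((-1.25)·(-1.25) + (1.75)·(1.75) + (2.75)·(2.75) + (-3.25)·(-3.25)) / 3 = 22.75/3 = 7.5833

S is symmetric (S[j,i] = S[i,j]). Assembling:

S = [[5.6667, 0.5],
 [0.5, 7.5833]]


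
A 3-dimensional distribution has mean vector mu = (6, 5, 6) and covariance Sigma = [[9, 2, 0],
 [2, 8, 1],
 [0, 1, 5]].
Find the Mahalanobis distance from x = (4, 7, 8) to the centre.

Step 1 — centre the observation: (x - mu) = (-2, 2, 2).

Step 2 — invert Sigma (cofactor / det for 3×3, or solve directly):
  Sigma^{-1} = [[0.1178, -0.0302, 0.006],
 [-0.0302, 0.136, -0.0272],
 [0.006, -0.0272, 0.2054]].

Step 3 — form the quadratic (x - mu)^T · Sigma^{-1} · (x - mu):
  Sigma^{-1} · (x - mu) = (-0.284, 0.2779, 0.3444).
  (x - mu)^T · [Sigma^{-1} · (x - mu)] = (-2)·(-0.284) + (2)·(0.2779) + (2)·(0.3444) = 1.8127.

Step 4 — take square root: d = √(1.8127) ≈ 1.3464.

d(x, mu) = √(1.8127) ≈ 1.3464


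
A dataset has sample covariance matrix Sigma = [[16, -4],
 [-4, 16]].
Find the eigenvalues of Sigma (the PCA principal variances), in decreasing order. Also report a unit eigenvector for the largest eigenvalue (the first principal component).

Step 1 — characteristic polynomial of 2×2 Sigma:
  det(Sigma - λI) = λ² - trace · λ + det = 0.
  trace = 16 + 16 = 32, det = 16·16 - (-4)² = 240.
Step 2 — discriminant:
  Δ = trace² - 4·det = 1024 - 960 = 64.
Step 3 — eigenvalues:
  λ = (trace ± √Δ)/2 = (32 ± 8)/2,
  λ_1 = 20,  λ_2 = 12.

Step 4 — unit eigenvector for λ_1: solve (Sigma - λ_1 I)v = 0. First row:
  (16 - 20)·v_x + (-4)·v_y = 0, i.e. (-4)·v_x + (-4)·v_y = 0,
  so v ∝ (b, λ_1 - a) = (-4, 4); multiply by -1 so the first entry is positive: u = (4, -4).
  ||u|| = √((4)² + (-4)²) = √(32) ≈ 5.6569,
  v_1 = u/||u|| ≈ (0.7071, -0.7071) (||v_1|| = 1).

λ_1 = 20,  λ_2 = 12;  v_1 ≈ (0.7071, -0.7071)


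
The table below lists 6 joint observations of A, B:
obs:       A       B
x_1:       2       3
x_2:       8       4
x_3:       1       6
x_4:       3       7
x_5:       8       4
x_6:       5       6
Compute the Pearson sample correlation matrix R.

Step 1 — column means:
  mean(A) = (2 + 8 + 1 + 3 + 8 + 5) / 6 = 27/6 = 4.5
  mean(B) = (3 + 4 + 6 + 7 + 4 + 6) / 6 = 30/6 = 5

Step 2 — sample variances and covariances s[i,j] = (1/(n-1)) · Σ_k (x_{k,i} - mean_i) · (x_{k,j} - mean_j), with n-1 = 5:
  s[A,A] = ((-2.5)·(-2.5) + (3.5)·(3.5) + (-3.5)·(-3.5) + (-1.5)·(-1.5) + (3.5)·(3.5) + (0.5)·(0.5)) / 5 = 45.5/5 = 9.1
  s[A,B] = ((-2.5)·(-2) + (3.5)·(-1) + (-3.5)·(1) + (-1.5)·(2) + (3.5)·(-1) + (0.5)·(1)) / 5 = -8/5 = -1.6
  s[B,B] = ((-2)·(-2) + (-1)·(-1) + (1)·(1) + (2)·(2) + (-1)·(-1) + (1)·(1)) / 5 = 12/5 = 2.4
  Sample standard deviations s_i = √(s[i,i]):
  s(A) = √(9.1) = 3.0166
  s(B) = √(2.4) = 1.5492

Step 3 — r_{ij} = s_{ij} / (s_i · s_j):
  r[A,A] = 1 (diagonal).
  r[A,B] = -1.6 / (3.0166 · 1.5492) = -1.6 / 4.6733 = -0.3424
  r[B,B] = 1 (diagonal).

R is symmetric with unit diagonal. Assembling:

R = [[1, -0.3424],
 [-0.3424, 1]]


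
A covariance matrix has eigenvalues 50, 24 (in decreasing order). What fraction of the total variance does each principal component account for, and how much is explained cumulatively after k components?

Step 1 — total variance = trace(Sigma) = Σ λ_i = 50 + 24 = 74.

Step 2 — fraction explained by component i = λ_i / Σ λ:
  PC1: 50/74 = 0.6757
  PC2: 24/74 = 0.3243

Step 3 — cumulative fraction after k components = (λ_1 + ... + λ_k) / Σ λ:
  k = 1: 50/74 = 0.6757
  k = 2: (50 + 24)/74 = 74/74 = 1

Summary (fraction, with percent):

explained: PC1 0.6757 (67.57%), PC2 0.3243 (32.43%);  cumulative: 0.6757, 1


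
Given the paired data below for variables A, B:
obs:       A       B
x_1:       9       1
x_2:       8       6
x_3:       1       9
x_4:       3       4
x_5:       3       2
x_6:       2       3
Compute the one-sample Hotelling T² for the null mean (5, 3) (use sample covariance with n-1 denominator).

Step 1 — sample mean vector:
  mean(A) = (9 + 8 + 1 + 3 + 3 + 2) / 6 = 26/6 = 4.3333
  mean(B) = (1 + 6 + 9 + 4 + 2 + 3) / 6 = 25/6 = 4.1667
  x̄ = (4.3333, 4.1667),  deviation x̄ - mu_0 = (4.3333, 4.1667) - (5, 3) = (-0.6667, 1.1667).

Step 2 — sample covariance matrix, S[i,j] = (1/(n-1)) · Σ_k (x_{k,i} - mean_i) · (x_{k,j} - mean_j), divisor n-1 = 5:
  S[A,A] = ((4.6667)·(4.6667) + (3.6667)·(3.6667) + (-3.3333)·(-3.3333) + (-1.3333)·(-1.3333) + (-1.3333)·(-1.3333) + (-2.3333)·(-2.3333)) / 5 = 55.3333/5 = 11.0667
  S[A,B] = ((4.6667)·(-3.1667) + (3.6667)·(1.8333) + (-3.3333)·(4.8333) + (-1.3333)·(-0.1667) + (-1.3333)·(-2.1667) + (-2.3333)·(-1.1667)) / 5 = -18.3333/5 = -3.6667
  S[B,B] = ((-3.1667)·(-3.1667) + (1.8333)·(1.8333) + (4.8333)·(4.8333) + (-0.1667)·(-0.1667) + (-2.1667)·(-2.1667) + (-1.1667)·(-1.1667)) / 5 = 42.8333/5 = 8.5667
  S = [[11.0667, -3.6667],
 [-3.6667, 8.5667]].

Step 3 — invert S. det(S) = 11.0667·8.5667 - (-3.6667)² = 81.36.
  S^{-1} = (1/det) · [[d, -b], [-b, a]] = [[0.1053, 0.0451],
 [0.0451, 0.136]].

Step 4 — quadratic form (x̄ - mu_0)^T · S^{-1} · (x̄ - mu_0):
  S^{-1} · (x̄ - mu_0) = (-0.0176, 0.1286),
  (x̄ - mu_0)^T · [...] = (-0.6667)·(-0.0176) + (1.1667)·(0.1286) = 0.1618.

Step 5 — scale by n: T² = 6 · 0.1618 = 0.971.

T² ≈ 0.971


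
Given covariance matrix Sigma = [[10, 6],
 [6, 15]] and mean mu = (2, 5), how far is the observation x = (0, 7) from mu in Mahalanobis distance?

Step 1 — centre the observation: (x - mu) = (-2, 2).

Step 2 — invert Sigma. det(Sigma) = 10·15 - (6)² = 114.
  Sigma^{-1} = (1/det) · [[d, -b], [-b, a]] = [[0.1316, -0.0526],
 [-0.0526, 0.0877]].

Step 3 — form the quadratic (x - mu)^T · Sigma^{-1} · (x - mu):
  Sigma^{-1} · (x - mu) = (-0.3684, 0.2807).
  (x - mu)^T · [Sigma^{-1} · (x - mu)] = (-2)·(-0.3684) + (2)·(0.2807) = 1.2982.

Step 4 — take square root: d = √(1.2982) ≈ 1.1394.

d(x, mu) = √(1.2982) ≈ 1.1394


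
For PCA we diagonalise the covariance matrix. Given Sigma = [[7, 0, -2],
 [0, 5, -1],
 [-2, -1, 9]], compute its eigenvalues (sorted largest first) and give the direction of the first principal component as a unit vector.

Step 1 — characteristic polynomial p(λ) = det(λI - Sigma) = λ³ - tr·λ² + c_1·λ - det, where tr = trace, c_1 = sum of the principal 2×2 minors, det = det(Sigma):
  tr = 7 + 5 + 9 = 21,
  c_1 = (7·5 - (0)²) + (7·9 - (-2)²) + (5·9 - (-1)²) = 35 + 59 + 44 = 138,
  det = 7·(5·9 - (-1)²) - (0)·((0)·9 - (-1)·(-2)) + (-2)·((0)·(-1) - 5·(-2)) = 7·(44) - (0)·(-2) + (-2)·(10) = 288.
  So p(λ) = λ³ - 21λ² + 138λ - 288.
Step 2 — look for an integer root (rational root theorem: any rational root is an integer divisor of 288). Testing λ = 6:
  p(6) = 216 - 756 + 828 - 288 = 0  ✓
  Dividing out (λ - 6): p(λ) = (λ - 6)(λ² - 15λ + 48).
Step 3 — remaining eigenvalues from the quadratic λ² - 15λ + 48 = 0:
  Δ = 15² - 4·48 = 225 - 192 = 33,  λ = (15 ± √33)/2 = (15 ± 5.7446)/2 ≈ 10.3723 or 4.6277.
  Sorted: λ_1 = 10.3723,  λ_2 = 6,  λ_3 = 4.6277  (check: sum = 21 = tr ✓).

Step 4 — unit eigenvector for λ_1 ≈ 10.3723: v spans the null space of (Sigma - λ_1 I), whose rows are
  r_1 = (-3.3723, 0, -2),  r_2 = (0, -5.3723, -1),  r_3 = (-2, -1, -1.3723).
  v is orthogonal to every row, so take v ∝ r_1 × r_2 = ((0)·(-1) - (-2)·(-5.3723), (-2)·(0) - (-3.3723)·(-1), (-3.3723)·(-5.3723) - (0)·(0)) ≈ (-10.7446, -3.3723, 18.1168).
  Rescale (multiply by -1 so the first nonzero entry is positive): u = (10.7446, 3.3723, -18.1168).
  ||u|| = √((10.7446)² + (3.3723)² + (-18.1168)²) = √(455.0379) ≈ 21.3316,  v_1 = u/||u|| ≈ (0.5037, 0.1581, -0.8493) (||v_1|| = 1).

λ_1 = 10.3723,  λ_2 = 6,  λ_3 = 4.6277;  v_1 ≈ (0.5037, 0.1581, -0.8493)


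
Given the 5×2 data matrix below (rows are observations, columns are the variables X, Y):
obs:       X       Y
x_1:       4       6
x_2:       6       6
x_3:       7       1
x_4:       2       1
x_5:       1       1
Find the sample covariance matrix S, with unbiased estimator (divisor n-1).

Step 1 — column means:
  mean(X) = (4 + 6 + 7 + 2 + 1) / 5 = 20/5 = 4
  mean(Y) = (6 + 6 + 1 + 1 + 1) / 5 = 15/5 = 3

Step 2 — sample covariance S[i,j] = (1/(n-1)) · Σ_k (x_{k,i} - mean_i) · (x_{k,j} - mean_j), with n-1 = 4.
  S[X,X] = ((0)·(0) + (2)·(2) + (3)·(3) + (-2)·(-2) + (-3)·(-3)) / 4 = 26/4 = 6.5
  S[X,Y] = ((0)·(3) + (2)·(3) + (3)·(-2) + (-2)·(-2) + (-3)·(-2)) / 4 = 10/4 = 2.5
  S[Y,Y] = ((3)·(3) + (3)·(3) + (-2)·(-2) + (-2)·(-2) + (-2)·(-2)) / 4 = 30/4 = 7.5

S is symmetric (S[j,i] = S[i,j]). Assembling:

S = [[6.5, 2.5],
 [2.5, 7.5]]


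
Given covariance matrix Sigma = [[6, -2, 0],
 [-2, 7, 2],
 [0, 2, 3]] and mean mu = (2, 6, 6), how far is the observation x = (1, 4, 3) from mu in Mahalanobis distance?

Step 1 — centre the observation: (x - mu) = (-1, -2, -3).

Step 2 — invert Sigma (cofactor / det for 3×3, or solve directly):
  Sigma^{-1} = [[0.1889, 0.0667, -0.0444],
 [0.0667, 0.2, -0.1333],
 [-0.0444, -0.1333, 0.4222]].

Step 3 — form the quadratic (x - mu)^T · Sigma^{-1} · (x - mu):
  Sigma^{-1} · (x - mu) = (-0.1889, -0.0667, -0.9556).
  (x - mu)^T · [Sigma^{-1} · (x - mu)] = (-1)·(-0.1889) + (-2)·(-0.0667) + (-3)·(-0.9556) = 3.1889.

Step 4 — take square root: d = √(3.1889) ≈ 1.7857.

d(x, mu) = √(3.1889) ≈ 1.7857


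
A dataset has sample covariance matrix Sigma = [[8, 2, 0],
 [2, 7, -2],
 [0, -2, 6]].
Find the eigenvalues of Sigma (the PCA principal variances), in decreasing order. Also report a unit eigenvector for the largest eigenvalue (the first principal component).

Step 1 — characteristic polynomial p(λ) = det(λI - Sigma) = λ³ - tr·λ² + c_1·λ - det, where tr = trace, c_1 = sum of the principal 2×2 minors, det = det(Sigma):
  tr = 8 + 7 + 6 = 21,
  c_1 = (8·7 - (2)²) + (8·6 - (0)²) + (7·6 - (-2)²) = 52 + 48 + 38 = 138,
  det = 8·(7·6 - (-2)²) - (2)·((2)·6 - (-2)·(0)) + (0)·((2)·(-2) - 7·(0)) = 8·(38) - (2)·(12) + (0)·(-4) = 280.
  So p(λ) = λ³ - 21λ² + 138λ - 280.
Step 2 — look for an integer root (rational root theorem: any rational root is an integer divisor of 280). Testing λ = 4:
  p(4) = 64 - 336 + 552 - 280 = 0  ✓
  Dividing out (λ - 4): p(λ) = (λ - 4)(λ² - 17λ + 70).
Step 3 — remaining eigenvalues from the quadratic λ² - 17λ + 70 = 0:
  Δ = 17² - 4·70 = 289 - 280 = 9,  λ = (17 ± √9)/2 = (17 ± 3)/2 = 10 or 7.
  Sorted: λ_1 = 10,  λ_2 = 7,  λ_3 = 4  (check: sum = 21 = tr ✓).

Step 4 — unit eigenvector for λ_1 = 10: v spans the null space of (Sigma - λ_1 I), whose rows are
  r_1 = (-2, 2, 0),  r_2 = (2, -3, -2),  r_3 = (0, -2, -4).
  v is orthogonal to every row, so take v ∝ r_1 × r_2 = ((2)·(-2) - (0)·(-3), (0)·(2) - (-2)·(-2), (-2)·(-3) - (2)·(2)) = (-4, -4, 2).
  Rescale (divide by 2; multiply by -1 so the first nonzero entry is positive): u = (2, 2, -1).
  ||u|| = √((2)² + (2)² + (-1)²) = √(9) = 3,  v_1 = u/||u|| ≈ (0.6667, 0.6667, -0.3333) (||v_1|| = 1).

λ_1 = 10,  λ_2 = 7,  λ_3 = 4;  v_1 ≈ (0.6667, 0.6667, -0.3333)


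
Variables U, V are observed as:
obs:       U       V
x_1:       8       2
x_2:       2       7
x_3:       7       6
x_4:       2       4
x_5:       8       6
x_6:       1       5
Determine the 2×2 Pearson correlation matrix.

Step 1 — column means:
  mean(U) = (8 + 2 + 7 + 2 + 8 + 1) / 6 = 28/6 = 4.6667
  mean(V) = (2 + 7 + 6 + 4 + 6 + 5) / 6 = 30/6 = 5

Step 2 — sample variances and covariances s[i,j] = (1/(n-1)) · Σ_k (x_{k,i} - mean_i) · (x_{k,j} - mean_j), with n-1 = 5:
  s[U,U] = ((3.3333)·(3.3333) + (-2.6667)·(-2.6667) + (2.3333)·(2.3333) + (-2.6667)·(-2.6667) + (3.3333)·(3.3333) + (-3.6667)·(-3.6667)) / 5 = 55.3333/5 = 11.0667
  s[U,V] = ((3.3333)·(-3) + (-2.6667)·(2) + (2.3333)·(1) + (-2.6667)·(-1) + (3.3333)·(1) + (-3.6667)·(0)) / 5 = -7/5 = -1.4
  s[V,V] = ((-3)·(-3) + (2)·(2) + (1)·(1) + (-1)·(-1) + (1)·(1) + (0)·(0)) / 5 = 16/5 = 3.2
  Sample standard deviations s_i = √(s[i,i]):
  s(U) = √(11.0667) = 3.3267
  s(V) = √(3.2) = 1.7889

Step 3 — r_{ij} = s_{ij} / (s_i · s_j):
  r[U,U] = 1 (diagonal).
  r[U,V] = -1.4 / (3.3267 · 1.7889) = -1.4 / 5.9509 = -0.2353
  r[V,V] = 1 (diagonal).

R is symmetric with unit diagonal. Assembling:

R = [[1, -0.2353],
 [-0.2353, 1]]


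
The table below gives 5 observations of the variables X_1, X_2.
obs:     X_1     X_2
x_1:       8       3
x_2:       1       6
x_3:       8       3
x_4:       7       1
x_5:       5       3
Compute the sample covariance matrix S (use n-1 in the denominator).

Step 1 — column means:
  mean(X_1) = (8 + 1 + 8 + 7 + 5) / 5 = 29/5 = 5.8
  mean(X_2) = (3 + 6 + 3 + 1 + 3) / 5 = 16/5 = 3.2

Step 2 — sample covariance S[i,j] = (1/(n-1)) · Σ_k (x_{k,i} - mean_i) · (x_{k,j} - mean_j), with n-1 = 4.
  S[X_1,X_1] = ((2.2)·(2.2) + (-4.8)·(-4.8) + (2.2)·(2.2) + (1.2)·(1.2) + (-0.8)·(-0.8)) / 4 = 34.8/4 = 8.7
  S[X_1,X_2] = ((2.2)·(-0.2) + (-4.8)·(2.8) + (2.2)·(-0.2) + (1.2)·(-2.2) + (-0.8)·(-0.2)) / 4 = -16.8/4 = -4.2
  S[X_2,X_2] = ((-0.2)·(-0.2) + (2.8)·(2.8) + (-0.2)·(-0.2) + (-2.2)·(-2.2) + (-0.2)·(-0.2)) / 4 = 12.8/4 = 3.2

S is symmetric (S[j,i] = S[i,j]). Assembling:

S = [[8.7, -4.2],
 [-4.2, 3.2]]


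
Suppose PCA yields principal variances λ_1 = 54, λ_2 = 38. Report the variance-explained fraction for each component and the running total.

Step 1 — total variance = trace(Sigma) = Σ λ_i = 54 + 38 = 92.

Step 2 — fraction explained by component i = λ_i / Σ λ:
  PC1: 54/92 = 0.587
  PC2: 38/92 = 0.413

Step 3 — cumulative fraction after k components = (λ_1 + ... + λ_k) / Σ λ:
  k = 1: 54/92 = 0.587
  k = 2: (54 + 38)/92 = 92/92 = 1

Summary (fraction, with percent):

explained: PC1 0.587 (58.7%), PC2 0.413 (41.3%);  cumulative: 0.587, 1


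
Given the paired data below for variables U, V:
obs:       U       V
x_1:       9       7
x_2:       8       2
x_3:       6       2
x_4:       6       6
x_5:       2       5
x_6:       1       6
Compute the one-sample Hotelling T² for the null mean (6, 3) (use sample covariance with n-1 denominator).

Step 1 — sample mean vector:
  mean(U) = (9 + 8 + 6 + 6 + 2 + 1) / 6 = 32/6 = 5.3333
  mean(V) = (7 + 2 + 2 + 6 + 5 + 6) / 6 = 28/6 = 4.6667
  x̄ = (5.3333, 4.6667),  deviation x̄ - mu_0 = (5.3333, 4.6667) - (6, 3) = (-0.6667, 1.6667).

Step 2 — sample covariance matrix, S[i,j] = (1/(n-1)) · Σ_k (x_{k,i} - mean_i) · (x_{k,j} - mean_j), divisor n-1 = 5:
  S[U,U] = ((3.6667)·(3.6667) + (2.6667)·(2.6667) + (0.6667)·(0.6667) + (0.6667)·(0.6667) + (-3.3333)·(-3.3333) + (-4.3333)·(-4.3333)) / 5 = 51.3333/5 = 10.2667
  S[U,V] = ((3.6667)·(2.3333) + (2.6667)·(-2.6667) + (0.6667)·(-2.6667) + (0.6667)·(1.3333) + (-3.3333)·(0.3333) + (-4.3333)·(1.3333)) / 5 = -6.3333/5 = -1.2667
  S[V,V] = ((2.3333)·(2.3333) + (-2.6667)·(-2.6667) + (-2.6667)·(-2.6667) + (1.3333)·(1.3333) + (0.3333)·(0.3333) + (1.3333)·(1.3333)) / 5 = 23.3333/5 = 4.6667
  S = [[10.2667, -1.2667],
 [-1.2667, 4.6667]].

Step 3 — invert S. det(S) = 10.2667·4.6667 - (-1.2667)² = 46.3067.
  S^{-1} = (1/det) · [[d, -b], [-b, a]] = [[0.1008, 0.0274],
 [0.0274, 0.2217]].

Step 4 — quadratic form (x̄ - mu_0)^T · S^{-1} · (x̄ - mu_0):
  S^{-1} · (x̄ - mu_0) = (-0.0216, 0.3513),
  (x̄ - mu_0)^T · [...] = (-0.6667)·(-0.0216) + (1.6667)·(0.3513) = 0.5999.

Step 5 — scale by n: T² = 6 · 0.5999 = 3.5992.

T² ≈ 3.5992


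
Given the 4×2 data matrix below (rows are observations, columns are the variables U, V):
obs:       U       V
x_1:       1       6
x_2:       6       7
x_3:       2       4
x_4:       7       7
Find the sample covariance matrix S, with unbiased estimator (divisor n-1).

Step 1 — column means:
  mean(U) = (1 + 6 + 2 + 7) / 4 = 16/4 = 4
  mean(V) = (6 + 7 + 4 + 7) / 4 = 24/4 = 6

Step 2 — sample covariance S[i,j] = (1/(n-1)) · Σ_k (x_{k,i} - mean_i) · (x_{k,j} - mean_j), with n-1 = 3.
  S[U,U] = ((-3)·(-3) + (2)·(2) + (-2)·(-2) + (3)·(3)) / 3 = 26/3 = 8.6667
  S[U,V] = ((-3)·(0) + (2)·(1) + (-2)·(-2) + (3)·(1)) / 3 = 9/3 = 3
  S[V,V] = ((0)·(0) + (1)·(1) + (-2)·(-2) + (1)·(1)) / 3 = 6/3 = 2

S is symmetric (S[j,i] = S[i,j]). Assembling:

S = [[8.6667, 3],
 [3, 2]]


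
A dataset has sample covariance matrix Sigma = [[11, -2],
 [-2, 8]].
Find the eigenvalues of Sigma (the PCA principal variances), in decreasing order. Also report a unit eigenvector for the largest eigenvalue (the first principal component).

Step 1 — characteristic polynomial of 2×2 Sigma:
  det(Sigma - λI) = λ² - trace · λ + det = 0.
  trace = 11 + 8 = 19, det = 11·8 - (-2)² = 84.
Step 2 — discriminant:
  Δ = trace² - 4·det = 361 - 336 = 25.
Step 3 — eigenvalues:
  λ = (trace ± √Δ)/2 = (19 ± 5)/2,
  λ_1 = 12,  λ_2 = 7.

Step 4 — unit eigenvector for λ_1: solve (Sigma - λ_1 I)v = 0. First row:
  (11 - 12)·v_x + (-2)·v_y = 0, i.e. (-1)·v_x + (-2)·v_y = 0,
  so v ∝ (b, λ_1 - a) = (-2, 1); multiply by -1 so the first entry is positive: u = (2, -1).
  ||u|| = √((2)² + (-1)²) = √(5) ≈ 2.2361,
  v_1 = u/||u|| ≈ (0.8944, -0.4472) (||v_1|| = 1).

λ_1 = 12,  λ_2 = 7;  v_1 ≈ (0.8944, -0.4472)


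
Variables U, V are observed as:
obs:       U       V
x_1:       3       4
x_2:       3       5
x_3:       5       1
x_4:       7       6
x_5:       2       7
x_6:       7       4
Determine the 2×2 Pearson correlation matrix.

Step 1 — column means:
  mean(U) = (3 + 3 + 5 + 7 + 2 + 7) / 6 = 27/6 = 4.5
  mean(V) = (4 + 5 + 1 + 6 + 7 + 4) / 6 = 27/6 = 4.5

Step 2 — sample variances and covariances s[i,j] = (1/(n-1)) · Σ_k (x_{k,i} - mean_i) · (x_{k,j} - mean_j), with n-1 = 5:
  s[U,U] = ((-1.5)·(-1.5) + (-1.5)·(-1.5) + (0.5)·(0.5) + (2.5)·(2.5) + (-2.5)·(-2.5) + (2.5)·(2.5)) / 5 = 23.5/5 = 4.7
  s[U,V] = ((-1.5)·(-0.5) + (-1.5)·(0.5) + (0.5)·(-3.5) + (2.5)·(1.5) + (-2.5)·(2.5) + (2.5)·(-0.5)) / 5 = -5.5/5 = -1.1
  s[V,V] = ((-0.5)·(-0.5) + (0.5)·(0.5) + (-3.5)·(-3.5) + (1.5)·(1.5) + (2.5)·(2.5) + (-0.5)·(-0.5)) / 5 = 21.5/5 = 4.3
  Sample standard deviations s_i = √(s[i,i]):
  s(U) = √(4.7) = 2.1679
  s(V) = √(4.3) = 2.0736

Step 3 — r_{ij} = s_{ij} / (s_i · s_j):
  r[U,U] = 1 (diagonal).
  r[U,V] = -1.1 / (2.1679 · 2.0736) = -1.1 / 4.4956 = -0.2447
  r[V,V] = 1 (diagonal).

R is symmetric with unit diagonal. Assembling:

R = [[1, -0.2447],
 [-0.2447, 1]]


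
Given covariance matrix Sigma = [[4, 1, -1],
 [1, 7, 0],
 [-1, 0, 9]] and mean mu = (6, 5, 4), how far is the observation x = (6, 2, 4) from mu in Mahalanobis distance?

Step 1 — centre the observation: (x - mu) = (0, -3, 0).

Step 2 — invert Sigma (cofactor / det for 3×3, or solve directly):
  Sigma^{-1} = [[0.2669, -0.0381, 0.0297],
 [-0.0381, 0.1483, -0.0042],
 [0.0297, -0.0042, 0.1144]].

Step 3 — form the quadratic (x - mu)^T · Sigma^{-1} · (x - mu):
  Sigma^{-1} · (x - mu) = (0.1144, -0.4449, 0.0127).
  (x - mu)^T · [Sigma^{-1} · (x - mu)] = (0)·(0.1144) + (-3)·(-0.4449) + (0)·(0.0127) = 1.3347.

Step 4 — take square root: d = √(1.3347) ≈ 1.1553.

d(x, mu) = √(1.3347) ≈ 1.1553


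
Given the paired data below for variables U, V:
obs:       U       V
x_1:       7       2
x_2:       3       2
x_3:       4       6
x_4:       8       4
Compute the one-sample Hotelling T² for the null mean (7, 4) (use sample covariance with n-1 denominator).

Step 1 — sample mean vector:
  mean(U) = (7 + 3 + 4 + 8) / 4 = 22/4 = 5.5
  mean(V) = (2 + 2 + 6 + 4) / 4 = 14/4 = 3.5
  x̄ = (5.5, 3.5),  deviation x̄ - mu_0 = (5.5, 3.5) - (7, 4) = (-1.5, -0.5).

Step 2 — sample covariance matrix, S[i,j] = (1/(n-1)) · Σ_k (x_{k,i} - mean_i) · (x_{k,j} - mean_j), divisor n-1 = 3:
  S[U,U] = ((1.5)·(1.5) + (-2.5)·(-2.5) + (-1.5)·(-1.5) + (2.5)·(2.5)) / 3 = 17/3 = 5.6667
  S[U,V] = ((1.5)·(-1.5) + (-2.5)·(-1.5) + (-1.5)·(2.5) + (2.5)·(0.5)) / 3 = -1/3 = -0.3333
  S[V,V] = ((-1.5)·(-1.5) + (-1.5)·(-1.5) + (2.5)·(2.5) + (0.5)·(0.5)) / 3 = 11/3 = 3.6667
  S = [[5.6667, -0.3333],
 [-0.3333, 3.6667]].

Step 3 — invert S. det(S) = 5.6667·3.6667 - (-0.3333)² = 20.6667.
  S^{-1} = (1/det) · [[d, -b], [-b, a]] = [[0.1774, 0.0161],
 [0.0161, 0.2742]].

Step 4 — quadratic form (x̄ - mu_0)^T · S^{-1} · (x̄ - mu_0):
  S^{-1} · (x̄ - mu_0) = (-0.2742, -0.1613),
  (x̄ - mu_0)^T · [...] = (-1.5)·(-0.2742) + (-0.5)·(-0.1613) = 0.4919.

Step 5 — scale by n: T² = 4 · 0.4919 = 1.9677.

T² ≈ 1.9677


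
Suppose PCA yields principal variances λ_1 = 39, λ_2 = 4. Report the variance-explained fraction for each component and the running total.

Step 1 — total variance = trace(Sigma) = Σ λ_i = 39 + 4 = 43.

Step 2 — fraction explained by component i = λ_i / Σ λ:
  PC1: 39/43 = 0.907
  PC2: 4/43 = 0.093

Step 3 — cumulative fraction after k components = (λ_1 + ... + λ_k) / Σ λ:
  k = 1: 39/43 = 0.907
  k = 2: (39 + 4)/43 = 43/43 = 1

Summary (fraction, with percent):

explained: PC1 0.907 (90.7%), PC2 0.093 (9.3%);  cumulative: 0.907, 1


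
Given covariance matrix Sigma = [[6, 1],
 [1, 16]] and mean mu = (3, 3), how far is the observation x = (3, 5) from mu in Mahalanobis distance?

Step 1 — centre the observation: (x - mu) = (0, 2).

Step 2 — invert Sigma. det(Sigma) = 6·16 - (1)² = 95.
  Sigma^{-1} = (1/det) · [[d, -b], [-b, a]] = [[0.1684, -0.0105],
 [-0.0105, 0.0632]].

Step 3 — form the quadratic (x - mu)^T · Sigma^{-1} · (x - mu):
  Sigma^{-1} · (x - mu) = (-0.0211, 0.1263).
  (x - mu)^T · [Sigma^{-1} · (x - mu)] = (0)·(-0.0211) + (2)·(0.1263) = 0.2526.

Step 4 — take square root: d = √(0.2526) ≈ 0.5026.

d(x, mu) = √(0.2526) ≈ 0.5026


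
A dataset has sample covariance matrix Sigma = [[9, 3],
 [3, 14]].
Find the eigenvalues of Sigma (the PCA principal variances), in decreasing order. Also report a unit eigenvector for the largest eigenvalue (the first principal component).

Step 1 — characteristic polynomial of 2×2 Sigma:
  det(Sigma - λI) = λ² - trace · λ + det = 0.
  trace = 9 + 14 = 23, det = 9·14 - (3)² = 117.
Step 2 — discriminant:
  Δ = trace² - 4·det = 529 - 468 = 61.
Step 3 — eigenvalues:
  λ = (trace ± √Δ)/2 = (23 ± 7.8102)/2,
  λ_1 = 15.4051,  λ_2 = 7.5949.

Step 4 — unit eigenvector for λ_1: solve (Sigma - λ_1 I)v = 0. First row:
  (9 - 15.4051)·v_x + (3)·v_y = 0, i.e. (-6.4051)·v_x + (3)·v_y = 0,
  so v ∝ (b, λ_1 - a) = (3, 6.4051) = u.
  ||u|| = √((3)² + (6.4051)²) = √(50.0256) ≈ 7.0729,
  v_1 = u/||u|| ≈ (0.4242, 0.9056) (||v_1|| = 1).

λ_1 = 15.4051,  λ_2 = 7.5949;  v_1 ≈ (0.4242, 0.9056)


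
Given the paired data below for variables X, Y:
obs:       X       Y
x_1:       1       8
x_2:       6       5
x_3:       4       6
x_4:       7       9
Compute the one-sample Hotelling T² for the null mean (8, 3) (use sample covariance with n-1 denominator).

Step 1 — sample mean vector:
  mean(X) = (1 + 6 + 4 + 7) / 4 = 18/4 = 4.5
  mean(Y) = (8 + 5 + 6 + 9) / 4 = 28/4 = 7
  x̄ = (4.5, 7),  deviation x̄ - mu_0 = (4.5, 7) - (8, 3) = (-3.5, 4).

Step 2 — sample covariance matrix, S[i,j] = (1/(n-1)) · Σ_k (x_{k,i} - mean_i) · (x_{k,j} - mean_j), divisor n-1 = 3:
  S[X,X] = ((-3.5)·(-3.5) + (1.5)·(1.5) + (-0.5)·(-0.5) + (2.5)·(2.5)) / 3 = 21/3 = 7
  S[X,Y] = ((-3.5)·(1) + (1.5)·(-2) + (-0.5)·(-1) + (2.5)·(2)) / 3 = -1/3 = -0.3333
  S[Y,Y] = ((1)·(1) + (-2)·(-2) + (-1)·(-1) + (2)·(2)) / 3 = 10/3 = 3.3333
  S = [[7, -0.3333],
 [-0.3333, 3.3333]].

Step 3 — invert S. det(S) = 7·3.3333 - (-0.3333)² = 23.2222.
  S^{-1} = (1/det) · [[d, -b], [-b, a]] = [[0.1435, 0.0144],
 [0.0144, 0.3014]].

Step 4 — quadratic form (x̄ - mu_0)^T · S^{-1} · (x̄ - mu_0):
  S^{-1} · (x̄ - mu_0) = (-0.445, 1.1555),
  (x̄ - mu_0)^T · [...] = (-3.5)·(-0.445) + (4)·(1.1555) = 6.1794.

Step 5 — scale by n: T² = 4 · 6.1794 = 24.7177.

T² ≈ 24.7177


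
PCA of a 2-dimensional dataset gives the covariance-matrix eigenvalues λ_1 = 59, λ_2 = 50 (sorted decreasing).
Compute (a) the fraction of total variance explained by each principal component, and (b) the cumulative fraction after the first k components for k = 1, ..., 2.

Step 1 — total variance = trace(Sigma) = Σ λ_i = 59 + 50 = 109.

Step 2 — fraction explained by component i = λ_i / Σ λ:
  PC1: 59/109 = 0.5413
  PC2: 50/109 = 0.4587

Step 3 — cumulative fraction after k components = (λ_1 + ... + λ_k) / Σ λ:
  k = 1: 59/109 = 0.5413
  k = 2: (59 + 50)/109 = 109/109 = 1

Summary (fraction, with percent):

explained: PC1 0.5413 (54.13%), PC2 0.4587 (45.87%);  cumulative: 0.5413, 1


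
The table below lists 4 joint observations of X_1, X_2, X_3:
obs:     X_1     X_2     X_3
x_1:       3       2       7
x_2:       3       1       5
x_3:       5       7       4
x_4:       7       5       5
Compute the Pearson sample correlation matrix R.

Step 1 — column means:
  mean(X_1) = (3 + 3 + 5 + 7) / 4 = 18/4 = 4.5
  mean(X_2) = (2 + 1 + 7 + 5) / 4 = 15/4 = 3.75
  mean(X_3) = (7 + 5 + 4 + 5) / 4 = 21/4 = 5.25

Step 2 — sample variances and covariances s[i,j] = (1/(n-1)) · Σ_k (x_{k,i} - mean_i) · (x_{k,j} - mean_j), with n-1 = 3:
  s[X_1,X_1] = ((-1.5)·(-1.5) + (-1.5)·(-1.5) + (0.5)·(0.5) + (2.5)·(2.5)) / 3 = 11/3 = 3.6667
  s[X_1,X_2] = ((-1.5)·(-1.75) + (-1.5)·(-2.75) + (0.5)·(3.25) + (2.5)·(1.25)) / 3 = 11.5/3 = 3.8333
  s[X_1,X_3] = ((-1.5)·(1.75) + (-1.5)·(-0.25) + (0.5)·(-1.25) + (2.5)·(-0.25)) / 3 = -3.5/3 = -1.1667
  s[X_2,X_2] = ((-1.75)·(-1.75) + (-2.75)·(-2.75) + (3.25)·(3.25) + (1.25)·(1.25)) / 3 = 22.75/3 = 7.5833
  s[X_2,X_3] = ((-1.75)·(1.75) + (-2.75)·(-0.25) + (3.25)·(-1.25) + (1.25)·(-0.25)) / 3 = -6.75/3 = -2.25
  s[X_3,X_3] = ((1.75)·(1.75) + (-0.25)·(-0.25) + (-1.25)·(-1.25) + (-0.25)·(-0.25)) / 3 = 4.75/3 = 1.5833
  Sample standard deviations s_i = √(s[i,i]):
  s(X_1) = √(3.6667) = 1.9149
  s(X_2) = √(7.5833) = 2.7538
  s(X_3) = √(1.5833) = 1.2583

Step 3 — r_{ij} = s_{ij} / (s_i · s_j):
  r[X_1,X_1] = 1 (diagonal).
  r[X_1,X_2] = 3.8333 / (1.9149 · 2.7538) = 3.8333 / 5.2731 = 0.727
  r[X_1,X_3] = -1.1667 / (1.9149 · 1.2583) = -1.1667 / 2.4095 = -0.4842
  r[X_2,X_2] = 1 (diagonal).
  r[X_2,X_3] = -2.25 / (2.7538 · 1.2583) = -2.25 / 3.4651 = -0.6493
  r[X_3,X_3] = 1 (diagonal).

R is symmetric with unit diagonal. Assembling:

R = [[1, 0.727, -0.4842],
 [0.727, 1, -0.6493],
 [-0.4842, -0.6493, 1]]


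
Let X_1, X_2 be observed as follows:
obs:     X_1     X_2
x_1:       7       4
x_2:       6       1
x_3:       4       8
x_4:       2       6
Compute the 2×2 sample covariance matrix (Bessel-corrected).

Step 1 — column means:
  mean(X_1) = (7 + 6 + 4 + 2) / 4 = 19/4 = 4.75
  mean(X_2) = (4 + 1 + 8 + 6) / 4 = 19/4 = 4.75

Step 2 — sample covariance S[i,j] = (1/(n-1)) · Σ_k (x_{k,i} - mean_i) · (x_{k,j} - mean_j), with n-1 = 3.
  S[X_1,X_1] = ((2.25)·(2.25) + (1.25)·(1.25) + (-0.75)·(-0.75) + (-2.75)·(-2.75)) / 3 = 14.75/3 = 4.9167
  S[X_1,X_2] = ((2.25)·(-0.75) + (1.25)·(-3.75) + (-0.75)·(3.25) + (-2.75)·(1.25)) / 3 = -12.25/3 = -4.0833
  S[X_2,X_2] = ((-0.75)·(-0.75) + (-3.75)·(-3.75) + (3.25)·(3.25) + (1.25)·(1.25)) / 3 = 26.75/3 = 8.9167

S is symmetric (S[j,i] = S[i,j]). Assembling:

S = [[4.9167, -4.0833],
 [-4.0833, 8.9167]]


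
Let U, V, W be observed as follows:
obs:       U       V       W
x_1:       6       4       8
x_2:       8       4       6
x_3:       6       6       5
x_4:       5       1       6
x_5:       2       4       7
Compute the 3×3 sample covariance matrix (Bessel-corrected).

Step 1 — column means:
  mean(U) = (6 + 8 + 6 + 5 + 2) / 5 = 27/5 = 5.4
  mean(V) = (4 + 4 + 6 + 1 + 4) / 5 = 19/5 = 3.8
  mean(W) = (8 + 6 + 5 + 6 + 7) / 5 = 32/5 = 6.4

Step 2 — sample covariance S[i,j] = (1/(n-1)) · Σ_k (x_{k,i} - mean_i) · (x_{k,j} - mean_j), with n-1 = 4.
  S[U,U] = ((0.6)·(0.6) + (2.6)·(2.6) + (0.6)·(0.6) + (-0.4)·(-0.4) + (-3.4)·(-3.4)) / 4 = 19.2/4 = 4.8
  S[U,V] = ((0.6)·(0.2) + (2.6)·(0.2) + (0.6)·(2.2) + (-0.4)·(-2.8) + (-3.4)·(0.2)) / 4 = 2.4/4 = 0.6
  S[U,W] = ((0.6)·(1.6) + (2.6)·(-0.4) + (0.6)·(-1.4) + (-0.4)·(-0.4) + (-3.4)·(0.6)) / 4 = -2.8/4 = -0.7
  S[V,V] = ((0.2)·(0.2) + (0.2)·(0.2) + (2.2)·(2.2) + (-2.8)·(-2.8) + (0.2)·(0.2)) / 4 = 12.8/4 = 3.2
  S[V,W] = ((0.2)·(1.6) + (0.2)·(-0.4) + (2.2)·(-1.4) + (-2.8)·(-0.4) + (0.2)·(0.6)) / 4 = -1.6/4 = -0.4
  S[W,W] = ((1.6)·(1.6) + (-0.4)·(-0.4) + (-1.4)·(-1.4) + (-0.4)·(-0.4) + (0.6)·(0.6)) / 4 = 5.2/4 = 1.3

S is symmetric (S[j,i] = S[i,j]). Assembling:

S = [[4.8, 0.6, -0.7],
 [0.6, 3.2, -0.4],
 [-0.7, -0.4, 1.3]]


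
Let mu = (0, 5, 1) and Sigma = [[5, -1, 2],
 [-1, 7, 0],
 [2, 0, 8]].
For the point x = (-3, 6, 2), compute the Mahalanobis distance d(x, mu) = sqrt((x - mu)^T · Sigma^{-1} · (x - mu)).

Step 1 — centre the observation: (x - mu) = (-3, 1, 1).

Step 2 — invert Sigma (cofactor / det for 3×3, or solve directly):
  Sigma^{-1} = [[0.2295, 0.0328, -0.0574],
 [0.0328, 0.1475, -0.0082],
 [-0.0574, -0.0082, 0.1393]].

Step 3 — form the quadratic (x - mu)^T · Sigma^{-1} · (x - mu):
  Sigma^{-1} · (x - mu) = (-0.7131, 0.041, 0.3033).
  (x - mu)^T · [Sigma^{-1} · (x - mu)] = (-3)·(-0.7131) + (1)·(0.041) + (1)·(0.3033) = 2.4836.

Step 4 — take square root: d = √(2.4836) ≈ 1.5759.

d(x, mu) = √(2.4836) ≈ 1.5759


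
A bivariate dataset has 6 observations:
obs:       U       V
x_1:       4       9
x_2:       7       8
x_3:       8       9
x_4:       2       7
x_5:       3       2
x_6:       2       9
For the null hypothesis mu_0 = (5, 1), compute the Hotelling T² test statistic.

Step 1 — sample mean vector:
  mean(U) = (4 + 7 + 8 + 2 + 3 + 2) / 6 = 26/6 = 4.3333
  mean(V) = (9 + 8 + 9 + 7 + 2 + 9) / 6 = 44/6 = 7.3333
  x̄ = (4.3333, 7.3333),  deviation x̄ - mu_0 = (4.3333, 7.3333) - (5, 1) = (-0.6667, 6.3333).

Step 2 — sample covariance matrix, S[i,j] = (1/(n-1)) · Σ_k (x_{k,i} - mean_i) · (x_{k,j} - mean_j), divisor n-1 = 5:
  S[U,U] = ((-0.3333)·(-0.3333) + (2.6667)·(2.6667) + (3.6667)·(3.6667) + (-2.3333)·(-2.3333) + (-1.3333)·(-1.3333) + (-2.3333)·(-2.3333)) / 5 = 33.3333/5 = 6.6667
  S[U,V] = ((-0.3333)·(1.6667) + (2.6667)·(0.6667) + (3.6667)·(1.6667) + (-2.3333)·(-0.3333) + (-1.3333)·(-5.3333) + (-2.3333)·(1.6667)) / 5 = 11.3333/5 = 2.2667
  S[V,V] = ((1.6667)·(1.6667) + (0.6667)·(0.6667) + (1.6667)·(1.6667) + (-0.3333)·(-0.3333) + (-5.3333)·(-5.3333) + (1.6667)·(1.6667)) / 5 = 37.3333/5 = 7.4667
  S = [[6.6667, 2.2667],
 [2.2667, 7.4667]].

Step 3 — invert S. det(S) = 6.6667·7.4667 - (2.2667)² = 44.64.
  S^{-1} = (1/det) · [[d, -b], [-b, a]] = [[0.1673, -0.0508],
 [-0.0508, 0.1493]].

Step 4 — quadratic form (x̄ - mu_0)^T · S^{-1} · (x̄ - mu_0):
  S^{-1} · (x̄ - mu_0) = (-0.4331, 0.9797),
  (x̄ - mu_0)^T · [...] = (-0.6667)·(-0.4331) + (6.3333)·(0.9797) = 6.4934.

Step 5 — scale by n: T² = 6 · 6.4934 = 38.9606.

T² ≈ 38.9606


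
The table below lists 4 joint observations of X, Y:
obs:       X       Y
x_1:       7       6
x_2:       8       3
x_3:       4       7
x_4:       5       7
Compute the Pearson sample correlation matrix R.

Step 1 — column means:
  mean(X) = (7 + 8 + 4 + 5) / 4 = 24/4 = 6
  mean(Y) = (6 + 3 + 7 + 7) / 4 = 23/4 = 5.75

Step 2 — sample variances and covariances s[i,j] = (1/(n-1)) · Σ_k (x_{k,i} - mean_i) · (x_{k,j} - mean_j), with n-1 = 3:
  s[X,X] = ((1)·(1) + (2)·(2) + (-2)·(-2) + (-1)·(-1)) / 3 = 10/3 = 3.3333
  s[X,Y] = ((1)·(0.25) + (2)·(-2.75) + (-2)·(1.25) + (-1)·(1.25)) / 3 = -9/3 = -3
  s[Y,Y] = ((0.25)·(0.25) + (-2.75)·(-2.75) + (1.25)·(1.25) + (1.25)·(1.25)) / 3 = 10.75/3 = 3.5833
  Sample standard deviations s_i = √(s[i,i]):
  s(X) = √(3.3333) = 1.8257
  s(Y) = √(3.5833) = 1.893

Step 3 — r_{ij} = s_{ij} / (s_i · s_j):
  r[X,X] = 1 (diagonal).
  r[X,Y] = -3 / (1.8257 · 1.893) = -3 / 3.4561 = -0.868
  r[Y,Y] = 1 (diagonal).

R is symmetric with unit diagonal. Assembling:

R = [[1, -0.868],
 [-0.868, 1]]


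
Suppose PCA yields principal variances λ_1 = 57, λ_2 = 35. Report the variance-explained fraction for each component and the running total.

Step 1 — total variance = trace(Sigma) = Σ λ_i = 57 + 35 = 92.

Step 2 — fraction explained by component i = λ_i / Σ λ:
  PC1: 57/92 = 0.6196
  PC2: 35/92 = 0.3804

Step 3 — cumulative fraction after k components = (λ_1 + ... + λ_k) / Σ λ:
  k = 1: 57/92 = 0.6196
  k = 2: (57 + 35)/92 = 92/92 = 1

Summary (fraction, with percent):

explained: PC1 0.6196 (61.96%), PC2 0.3804 (38.04%);  cumulative: 0.6196, 1
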